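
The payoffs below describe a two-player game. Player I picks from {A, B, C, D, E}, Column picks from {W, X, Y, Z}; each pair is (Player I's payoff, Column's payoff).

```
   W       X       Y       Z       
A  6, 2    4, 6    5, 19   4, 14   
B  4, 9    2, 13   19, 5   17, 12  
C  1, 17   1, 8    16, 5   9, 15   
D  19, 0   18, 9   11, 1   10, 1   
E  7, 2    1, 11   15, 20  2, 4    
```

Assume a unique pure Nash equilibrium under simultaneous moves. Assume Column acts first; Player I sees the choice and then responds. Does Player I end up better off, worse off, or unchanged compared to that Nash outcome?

worse off

Work backward from Player I's decision.
- W: Player I compares 6, 4, 1, 19, 7 and picks D; Column would get 0.
- X: Player I compares 4, 2, 1, 18, 1 and picks D; Column would get 9.
- Y: Player I compares 5, 19, 16, 11, 15 and picks B; Column would get 5.
- Z: Player I compares 4, 17, 9, 10, 2 and picks B; Column would get 12.
Column's induced payoffs are 0, 9, 5, 12, so Column commits to Z. Subgame-perfect outcome: (B, Z) with payoffs (17, 12).
Now find the simultaneous Nash equilibrium.
Player I's best replies: W→D; X→D; Y→B; Z→B.
Column's best replies: A→Y; B→X; C→W; D→X; E→Y.
Only (D, X) has each player best-responding; Nash payoffs (18, 9).
Player I earns 17 sequentially versus 18 at the Nash outcome: worse off.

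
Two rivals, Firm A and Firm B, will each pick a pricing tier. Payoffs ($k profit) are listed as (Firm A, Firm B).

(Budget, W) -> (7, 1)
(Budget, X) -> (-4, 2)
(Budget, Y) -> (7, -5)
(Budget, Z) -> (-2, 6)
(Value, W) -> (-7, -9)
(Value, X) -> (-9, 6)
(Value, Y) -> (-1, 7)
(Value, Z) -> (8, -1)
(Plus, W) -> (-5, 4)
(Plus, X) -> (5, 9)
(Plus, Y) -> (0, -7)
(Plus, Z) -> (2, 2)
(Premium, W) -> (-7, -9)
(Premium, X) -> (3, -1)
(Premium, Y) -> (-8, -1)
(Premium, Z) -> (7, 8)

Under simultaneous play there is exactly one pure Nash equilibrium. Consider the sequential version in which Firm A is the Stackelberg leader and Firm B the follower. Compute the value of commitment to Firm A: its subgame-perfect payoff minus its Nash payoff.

Firm B best-responds to each possible Firm A move:
- Budget: BR = Z, leader payoff -2.
- Value: BR = Y, leader payoff -1.
- Plus: BR = X, leader payoff 5.
- Premium: BR = Z, leader payoff 7.
Firm A's induced payoffs are -2, -1, 5, 7, so Firm A commits to Premium. Subgame-perfect outcome: (Premium, Z) with payoffs (7, 8).
Under simultaneous play:
Firm A's best replies: W→Budget; X→Plus; Y→Budget; Z→Value.
Firm B's best replies: Budget→Z; Value→Y; Plus→X; Premium→Z.
Only (Plus, X) has each player best-responding; Nash payoffs (5, 9).
Firm A's commitment gain: 7 − 5 = 2.

2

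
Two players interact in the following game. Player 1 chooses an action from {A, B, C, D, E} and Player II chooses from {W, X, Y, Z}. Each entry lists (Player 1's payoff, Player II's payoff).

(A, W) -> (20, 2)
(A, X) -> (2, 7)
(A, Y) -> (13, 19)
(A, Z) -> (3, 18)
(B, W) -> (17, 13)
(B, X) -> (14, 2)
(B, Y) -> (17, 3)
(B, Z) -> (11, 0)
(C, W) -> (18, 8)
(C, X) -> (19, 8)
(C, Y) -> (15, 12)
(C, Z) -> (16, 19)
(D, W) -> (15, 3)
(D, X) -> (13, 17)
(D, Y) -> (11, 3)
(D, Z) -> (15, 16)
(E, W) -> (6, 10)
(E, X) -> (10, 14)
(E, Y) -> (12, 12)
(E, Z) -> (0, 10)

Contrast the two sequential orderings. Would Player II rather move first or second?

first

If Player 1 leads: Player II's best replies are A→Y, B→W, C→Z, D→X, E→X; Player 1's induced payoffs 13, 17, 16, 13, 10; outcome (B, W), payoffs (17, 13).
If Player II leads: Player 1's best replies are W→A, X→C, Y→B, Z→C; Player II's induced payoffs 2, 8, 3, 19; outcome (C, Z), payoffs (16, 19).
Player II gets 19 moving first and 13 moving second, so Player II prefers to move first.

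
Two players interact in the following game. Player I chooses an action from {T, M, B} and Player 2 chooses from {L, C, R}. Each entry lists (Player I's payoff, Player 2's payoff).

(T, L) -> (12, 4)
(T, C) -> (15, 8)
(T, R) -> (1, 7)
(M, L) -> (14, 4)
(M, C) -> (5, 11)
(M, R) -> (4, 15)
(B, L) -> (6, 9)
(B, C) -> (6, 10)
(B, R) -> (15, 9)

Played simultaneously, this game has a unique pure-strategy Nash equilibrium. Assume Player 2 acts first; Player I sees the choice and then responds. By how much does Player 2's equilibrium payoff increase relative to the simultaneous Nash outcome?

Work backward from Player I's decision.
- L: Player I compares 12, 14, 6 and picks M; Player 2 would get 4.
- C: Player I compares 15, 5, 6 and picks T; Player 2 would get 8.
- R: Player I compares 1, 4, 15 and picks B; Player 2 would get 9.
Maximizing over 4, 8, 9, Player 2 chooses R. Subgame-perfect outcome: (B, R) with payoffs (15, 9).
For the simultaneous game, intersect best replies.
Player I's best replies: L→M; C→T; R→B.
Player 2's best replies: T→C; M→R; B→C.
Only (T, C) has each player best-responding; Nash payoffs (15, 8).
Player 2's commitment gain: 9 − 8 = 1.

1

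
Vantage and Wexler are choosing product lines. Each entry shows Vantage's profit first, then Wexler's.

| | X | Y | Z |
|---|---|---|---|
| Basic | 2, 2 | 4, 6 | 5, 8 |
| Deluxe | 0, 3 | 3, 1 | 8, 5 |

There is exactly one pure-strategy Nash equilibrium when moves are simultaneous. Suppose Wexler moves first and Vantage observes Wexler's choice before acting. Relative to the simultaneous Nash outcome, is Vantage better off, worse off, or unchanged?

Work backward from Vantage's decision.
- X: Vantage compares 2, 0 and picks Basic; Wexler would get 2.
- Y: Vantage compares 4, 3 and picks Basic; Wexler would get 6.
- Z: Vantage compares 5, 8 and picks Deluxe; Wexler would get 5.
Maximizing over 2, 6, 5, Wexler chooses Y. Subgame-perfect outcome: (Basic, Y) with payoffs (4, 6).
For the simultaneous game, intersect best replies.
Vantage's best replies: X→Basic; Y→Basic; Z→Deluxe.
Wexler's best replies: Basic→Z; Deluxe→Z.
Only (Deluxe, Z) has each player best-responding; Nash payoffs (8, 5).
Vantage earns 4 sequentially versus 8 at the Nash outcome: worse off.

worse off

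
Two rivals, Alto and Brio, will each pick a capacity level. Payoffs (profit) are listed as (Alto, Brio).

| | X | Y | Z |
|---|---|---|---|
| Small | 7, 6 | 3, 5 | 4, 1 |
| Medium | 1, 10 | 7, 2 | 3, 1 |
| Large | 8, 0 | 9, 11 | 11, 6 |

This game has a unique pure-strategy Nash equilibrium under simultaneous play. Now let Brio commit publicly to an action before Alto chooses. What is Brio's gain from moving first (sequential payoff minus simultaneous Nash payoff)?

0

Solve by backward induction (Brio leads).
- X: Alto compares 7, 1, 8 and picks Large; Brio would get 0.
- Y: Alto compares 3, 7, 9 and picks Large; Brio would get 11.
- Z: Alto compares 4, 3, 11 and picks Large; Brio would get 6.
Among 0, 11, 6, the best is 11 at Y. Subgame-perfect outcome: (Large, Y) with payoffs (9, 11).
Under simultaneous play:
Alto's best replies: X→Large; Y→Large; Z→Large.
Brio's best replies: Small→X; Medium→X; Large→Y.
Only (Large, Y) has each player best-responding; Nash payoffs (9, 11).
Brio's commitment gain: 11 − 11 = 0.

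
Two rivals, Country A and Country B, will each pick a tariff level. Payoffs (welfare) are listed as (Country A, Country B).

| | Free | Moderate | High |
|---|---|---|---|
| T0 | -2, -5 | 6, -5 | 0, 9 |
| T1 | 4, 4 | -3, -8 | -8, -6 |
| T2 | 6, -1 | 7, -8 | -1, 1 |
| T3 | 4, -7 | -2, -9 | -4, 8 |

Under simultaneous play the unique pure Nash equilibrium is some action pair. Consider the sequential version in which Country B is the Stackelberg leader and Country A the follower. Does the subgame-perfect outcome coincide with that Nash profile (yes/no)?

yes

Backward induction with Country B moving first.
- Free → Country A plays T2 (best of -2, 4, 6, 4); Country B gets -1.
- Moderate → Country A plays T2 (best of 6, -3, 7, -2); Country B gets -8.
- High → Country A plays T0 (best of 0, -8, -1, -4); Country B gets 9.
Maximizing over -1, -8, 9, Country B chooses High. Subgame-perfect outcome: (T0, High) with payoffs (0, 9).
Under simultaneous play:
Country A's best replies: Free→T2; Moderate→T2; High→T0.
Country B's best replies: T0→High; T1→Free; T2→High; T3→High.
Only (T0, High) has each player best-responding; Nash payoffs (0, 9).
Sequential outcome (T0, High) coincides with the Nash profile (T0, High).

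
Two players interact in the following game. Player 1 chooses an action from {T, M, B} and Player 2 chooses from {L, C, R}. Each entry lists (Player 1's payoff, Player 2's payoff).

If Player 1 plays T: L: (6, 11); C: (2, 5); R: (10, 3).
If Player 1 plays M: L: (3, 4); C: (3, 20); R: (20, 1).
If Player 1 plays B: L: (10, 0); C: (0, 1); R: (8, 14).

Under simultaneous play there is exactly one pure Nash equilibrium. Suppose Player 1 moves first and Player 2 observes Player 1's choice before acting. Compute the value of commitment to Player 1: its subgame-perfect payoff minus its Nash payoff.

5

Backward induction with Player 1 moving first.
- T: BR = L, leader payoff 6.
- M: BR = C, leader payoff 3.
- B: BR = R, leader payoff 8.
Player 1's induced payoffs are 6, 3, 8, so Player 1 commits to B. Subgame-perfect outcome: (B, R) with payoffs (8, 14).
Now find the simultaneous Nash equilibrium.
Player 1's best replies: L→B; C→M; R→M.
Player 2's best replies: T→L; M→C; B→R.
The unique mutual best reply is (M, C), giving (3, 20).
Player 1's commitment gain: 8 − 3 = 5.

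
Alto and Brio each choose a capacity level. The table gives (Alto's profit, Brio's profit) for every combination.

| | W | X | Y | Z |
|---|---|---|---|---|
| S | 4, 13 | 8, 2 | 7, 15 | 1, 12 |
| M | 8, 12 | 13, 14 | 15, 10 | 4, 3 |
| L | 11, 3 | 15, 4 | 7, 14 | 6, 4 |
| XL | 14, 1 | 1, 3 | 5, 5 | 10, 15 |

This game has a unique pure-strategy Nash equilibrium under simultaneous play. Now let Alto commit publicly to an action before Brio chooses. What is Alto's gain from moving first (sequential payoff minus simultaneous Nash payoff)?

Backward induction with Alto moving first.
- S → Brio plays Y (best of 13, 2, 15, 12); Alto gets 7.
- M → Brio plays X (best of 12, 14, 10, 3); Alto gets 13.
- L → Brio plays Y (best of 3, 4, 14, 4); Alto gets 7.
- XL → Brio plays Z (best of 1, 3, 5, 15); Alto gets 10.
Alto's induced payoffs are 7, 13, 7, 10, so Alto commits to M. Subgame-perfect outcome: (M, X) with payoffs (13, 14).
Under simultaneous play:
Alto's best replies: W→XL; X→L; Y→M; Z→XL.
Brio's best replies: S→Y; M→X; L→Y; XL→Z.
Only (XL, Z) has each player best-responding; Nash payoffs (10, 15).
Alto's commitment gain: 13 − 10 = 3.

3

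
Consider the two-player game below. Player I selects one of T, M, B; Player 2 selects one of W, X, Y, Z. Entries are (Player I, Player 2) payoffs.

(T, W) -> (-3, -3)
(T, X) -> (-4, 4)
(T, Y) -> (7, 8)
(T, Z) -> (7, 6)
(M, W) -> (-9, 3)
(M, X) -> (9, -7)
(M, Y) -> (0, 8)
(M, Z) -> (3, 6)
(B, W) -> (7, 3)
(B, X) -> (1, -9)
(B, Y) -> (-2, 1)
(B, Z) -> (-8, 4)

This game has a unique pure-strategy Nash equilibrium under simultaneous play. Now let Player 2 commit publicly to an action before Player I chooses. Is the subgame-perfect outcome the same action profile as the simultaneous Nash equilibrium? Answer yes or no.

Work backward from Player I's decision.
- W: BR = B, leader payoff 3.
- X: BR = M, leader payoff -7.
- Y: BR = T, leader payoff 8.
- Z: BR = T, leader payoff 6.
Player 2's induced payoffs are 3, -7, 8, 6, so Player 2 commits to Y. Subgame-perfect outcome: (T, Y) with payoffs (7, 8).
For the simultaneous game, intersect best replies.
Player I's best replies: W→B; X→M; Y→T; Z→T.
Player 2's best replies: T→Y; M→Y; B→Z.
The unique mutual best reply is (T, Y), giving (7, 8).
Sequential outcome (T, Y) coincides with the Nash profile (T, Y).

yes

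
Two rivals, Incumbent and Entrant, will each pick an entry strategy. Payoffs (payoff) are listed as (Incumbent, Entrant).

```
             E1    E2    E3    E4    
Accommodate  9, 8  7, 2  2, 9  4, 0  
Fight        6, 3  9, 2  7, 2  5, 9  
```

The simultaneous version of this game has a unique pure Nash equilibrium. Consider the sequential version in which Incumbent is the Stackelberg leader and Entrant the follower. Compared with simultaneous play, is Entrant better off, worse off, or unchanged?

unchanged

Entrant best-responds to each possible Incumbent move:
- Accommodate: Entrant compares 8, 2, 9, 0 and picks E3; Incumbent would get 2.
- Fight: Entrant compares 3, 2, 2, 9 and picks E4; Incumbent would get 5.
Incumbent's induced payoffs are 2, 5, so Incumbent commits to Fight. Subgame-perfect outcome: (Fight, E4) with payoffs (5, 9).
Under simultaneous play:
Incumbent's best replies: E1→Accommodate; E2→Fight; E3→Fight; E4→Fight.
Entrant's best replies: Accommodate→E3; Fight→E4.
The unique mutual best reply is (Fight, E4), giving (5, 9).
Entrant earns 9 sequentially versus 9 at the Nash outcome: unchanged.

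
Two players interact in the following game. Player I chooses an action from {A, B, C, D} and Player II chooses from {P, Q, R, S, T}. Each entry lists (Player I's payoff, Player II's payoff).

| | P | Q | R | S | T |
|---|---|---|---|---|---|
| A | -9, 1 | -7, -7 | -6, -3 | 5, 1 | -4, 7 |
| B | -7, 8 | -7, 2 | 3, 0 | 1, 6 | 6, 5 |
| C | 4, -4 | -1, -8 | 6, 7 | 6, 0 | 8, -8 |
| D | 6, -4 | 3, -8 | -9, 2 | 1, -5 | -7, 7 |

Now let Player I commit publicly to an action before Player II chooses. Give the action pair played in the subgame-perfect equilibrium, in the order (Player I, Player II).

(C, R)

Solve by backward induction (Player I leads).
- A → Player II plays T (best of 1, -7, -3, 1, 7); Player I gets -4.
- B → Player II plays P (best of 8, 2, 0, 6, 5); Player I gets -7.
- C → Player II plays R (best of -4, -8, 7, 0, -8); Player I gets 6.
- D → Player II plays T (best of -4, -8, 2, -5, 7); Player I gets -7.
Among -4, -7, 6, -7, the best is 6 at C. Subgame-perfect outcome: (C, R) with payoffs (6, 7).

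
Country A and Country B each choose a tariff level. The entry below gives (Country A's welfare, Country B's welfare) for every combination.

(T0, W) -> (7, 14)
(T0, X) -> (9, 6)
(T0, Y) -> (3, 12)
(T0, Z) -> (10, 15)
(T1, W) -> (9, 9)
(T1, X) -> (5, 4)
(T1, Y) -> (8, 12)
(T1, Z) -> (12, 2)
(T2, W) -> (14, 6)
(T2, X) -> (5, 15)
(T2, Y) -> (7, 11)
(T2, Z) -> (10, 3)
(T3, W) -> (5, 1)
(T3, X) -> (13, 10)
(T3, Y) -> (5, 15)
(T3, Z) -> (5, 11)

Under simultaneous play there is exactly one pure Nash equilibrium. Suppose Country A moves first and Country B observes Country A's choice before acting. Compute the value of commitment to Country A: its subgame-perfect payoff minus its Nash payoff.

2

Solve by backward induction (Country A leads).
- T0: BR = Z, leader payoff 10.
- T1: BR = Y, leader payoff 8.
- T2: BR = X, leader payoff 5.
- T3: BR = Y, leader payoff 5.
Country A's induced payoffs are 10, 8, 5, 5, so Country A commits to T0. Subgame-perfect outcome: (T0, Z) with payoffs (10, 15).
Under simultaneous play:
Country A's best replies: W→T2; X→T3; Y→T1; Z→T1.
Country B's best replies: T0→Z; T1→Y; T2→X; T3→Y.
The unique mutual best reply is (T1, Y), giving (8, 12).
Country A's commitment gain: 10 − 8 = 2.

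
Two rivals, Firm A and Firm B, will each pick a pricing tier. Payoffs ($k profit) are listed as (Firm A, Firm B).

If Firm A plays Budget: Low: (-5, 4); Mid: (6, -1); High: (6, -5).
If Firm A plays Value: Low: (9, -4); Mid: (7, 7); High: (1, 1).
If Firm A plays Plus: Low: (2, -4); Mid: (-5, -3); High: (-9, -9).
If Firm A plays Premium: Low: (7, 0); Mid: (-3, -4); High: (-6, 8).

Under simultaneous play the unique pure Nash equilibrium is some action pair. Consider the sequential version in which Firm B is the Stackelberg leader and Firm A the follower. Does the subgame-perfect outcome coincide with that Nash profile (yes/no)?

yes

Backward induction with Firm B moving first.
- Low: Firm A compares -5, 9, 2, 7 and picks Value; Firm B would get -4.
- Mid: Firm A compares 6, 7, -5, -3 and picks Value; Firm B would get 7.
- High: Firm A compares 6, 1, -9, -6 and picks Budget; Firm B would get -5.
Maximizing over -4, 7, -5, Firm B chooses Mid. Subgame-perfect outcome: (Value, Mid) with payoffs (7, 7).
Under simultaneous play:
Firm A's best replies: Low→Value; Mid→Value; High→Budget.
Firm B's best replies: Budget→Low; Value→Mid; Plus→Mid; Premium→High.
The unique mutual best reply is (Value, Mid), giving (7, 7).
Sequential outcome (Value, Mid) coincides with the Nash profile (Value, Mid).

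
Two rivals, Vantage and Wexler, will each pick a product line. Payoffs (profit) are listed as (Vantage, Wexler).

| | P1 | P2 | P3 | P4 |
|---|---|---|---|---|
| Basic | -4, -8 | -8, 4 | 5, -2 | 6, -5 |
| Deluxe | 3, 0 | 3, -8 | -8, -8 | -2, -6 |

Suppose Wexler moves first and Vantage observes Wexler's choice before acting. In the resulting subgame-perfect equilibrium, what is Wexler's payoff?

Solve by backward induction (Wexler leads).
- P1: BR = Deluxe, leader payoff 0.
- P2: BR = Deluxe, leader payoff -8.
- P3: BR = Basic, leader payoff -2.
- P4: BR = Basic, leader payoff -5.
Among 0, -8, -2, -5, the best is 0 at P1. Subgame-perfect outcome: (Deluxe, P1) with payoffs (3, 0).

0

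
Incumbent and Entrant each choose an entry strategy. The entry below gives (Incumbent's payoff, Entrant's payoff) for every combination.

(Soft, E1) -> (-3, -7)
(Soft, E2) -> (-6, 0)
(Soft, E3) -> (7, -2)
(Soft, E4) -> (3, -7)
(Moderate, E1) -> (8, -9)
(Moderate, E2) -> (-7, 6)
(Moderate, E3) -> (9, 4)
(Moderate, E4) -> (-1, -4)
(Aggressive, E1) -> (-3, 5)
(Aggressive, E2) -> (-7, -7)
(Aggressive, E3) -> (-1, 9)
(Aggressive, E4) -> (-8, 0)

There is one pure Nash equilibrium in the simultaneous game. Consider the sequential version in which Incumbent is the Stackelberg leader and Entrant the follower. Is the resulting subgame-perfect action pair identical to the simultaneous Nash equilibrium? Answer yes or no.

no

Work backward from Entrant's decision.
- Soft → Entrant plays E2 (best of -7, 0, -2, -7); Incumbent gets -6.
- Moderate → Entrant plays E2 (best of -9, 6, 4, -4); Incumbent gets -7.
- Aggressive → Entrant plays E3 (best of 5, -7, 9, 0); Incumbent gets -1.
Among -6, -7, -1, the best is -1 at Aggressive. Subgame-perfect outcome: (Aggressive, E3) with payoffs (-1, 9).
For the simultaneous game, intersect best replies.
Incumbent's best replies: E1→Moderate; E2→Soft; E3→Moderate; E4→Soft.
Entrant's best replies: Soft→E2; Moderate→E2; Aggressive→E3.
The unique mutual best reply is (Soft, E2), giving (-6, 0).
Sequential outcome (Aggressive, E3) differs from the Nash profile (Soft, E2).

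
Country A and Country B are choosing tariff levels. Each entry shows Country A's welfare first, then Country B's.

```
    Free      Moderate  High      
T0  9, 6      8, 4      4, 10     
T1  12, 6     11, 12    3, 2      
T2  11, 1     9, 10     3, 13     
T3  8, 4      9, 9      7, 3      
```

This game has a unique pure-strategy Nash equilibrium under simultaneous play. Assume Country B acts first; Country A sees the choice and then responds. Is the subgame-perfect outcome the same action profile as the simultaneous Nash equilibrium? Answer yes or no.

Backward induction with Country B moving first.
- Free → Country A plays T1 (best of 9, 12, 11, 8); Country B gets 6.
- Moderate → Country A plays T1 (best of 8, 11, 9, 9); Country B gets 12.
- High → Country A plays T3 (best of 4, 3, 3, 7); Country B gets 3.
Country B's induced payoffs are 6, 12, 3, so Country B commits to Moderate. Subgame-perfect outcome: (T1, Moderate) with payoffs (11, 12).
Under simultaneous play:
Country A's best replies: Free→T1; Moderate→T1; High→T3.
Country B's best replies: T0→High; T1→Moderate; T2→High; T3→Moderate.
The unique mutual best reply is (T1, Moderate), giving (11, 12).
Sequential outcome (T1, Moderate) coincides with the Nash profile (T1, Moderate).

yes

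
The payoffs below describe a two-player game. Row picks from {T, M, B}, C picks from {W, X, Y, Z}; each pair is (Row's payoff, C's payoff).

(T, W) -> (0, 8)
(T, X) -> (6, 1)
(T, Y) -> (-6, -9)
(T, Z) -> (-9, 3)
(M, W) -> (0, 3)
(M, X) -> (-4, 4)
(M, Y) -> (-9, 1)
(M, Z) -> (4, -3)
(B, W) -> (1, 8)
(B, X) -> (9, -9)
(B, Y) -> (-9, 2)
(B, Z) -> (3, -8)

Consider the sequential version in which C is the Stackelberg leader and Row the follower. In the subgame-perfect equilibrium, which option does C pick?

W

Solve by backward induction (C leads).
- W: BR = B, leader payoff 8.
- X: BR = B, leader payoff -9.
- Y: BR = T, leader payoff -9.
- Z: BR = M, leader payoff -3.
C's induced payoffs are 8, -9, -9, -3, so C commits to W. Subgame-perfect outcome: (B, W) with payoffs (1, 8).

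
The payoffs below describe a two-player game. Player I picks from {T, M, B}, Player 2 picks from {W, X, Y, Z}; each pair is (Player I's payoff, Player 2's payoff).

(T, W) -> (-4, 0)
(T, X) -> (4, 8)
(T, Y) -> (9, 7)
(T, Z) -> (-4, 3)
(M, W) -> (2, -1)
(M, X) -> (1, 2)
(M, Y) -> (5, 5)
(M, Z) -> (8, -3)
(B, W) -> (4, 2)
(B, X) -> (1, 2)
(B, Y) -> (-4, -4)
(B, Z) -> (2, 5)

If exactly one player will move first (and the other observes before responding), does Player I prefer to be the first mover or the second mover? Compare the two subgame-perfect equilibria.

If Player I leads: Player 2's best replies are T→X, M→Y, B→Z; Player I's induced payoffs 4, 5, 2; outcome (M, Y), payoffs (5, 5).
If Player 2 leads: Player I's best replies are W→B, X→T, Y→T, Z→M; Player 2's induced payoffs 2, 8, 7, -3; outcome (T, X), payoffs (4, 8).
Player I gets 5 moving first and 4 moving second, so Player I prefers to move first.

first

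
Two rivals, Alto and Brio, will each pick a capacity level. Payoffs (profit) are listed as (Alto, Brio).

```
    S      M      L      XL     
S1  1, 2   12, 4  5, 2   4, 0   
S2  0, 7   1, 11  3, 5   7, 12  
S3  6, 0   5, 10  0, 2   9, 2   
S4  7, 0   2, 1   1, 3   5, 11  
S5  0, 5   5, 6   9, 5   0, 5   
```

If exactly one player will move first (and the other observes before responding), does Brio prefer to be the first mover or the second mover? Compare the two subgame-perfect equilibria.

If Alto leads: Brio's best replies are S1→M, S2→XL, S3→M, S4→XL, S5→M; Alto's induced payoffs 12, 7, 5, 5, 5; outcome (S1, M), payoffs (12, 4).
If Brio leads: Alto's best replies are S→S4, M→S1, L→S5, XL→S3; Brio's induced payoffs 0, 4, 5, 2; outcome (S5, L), payoffs (9, 5).
Brio gets 5 moving first and 4 moving second, so Brio prefers to move first.

first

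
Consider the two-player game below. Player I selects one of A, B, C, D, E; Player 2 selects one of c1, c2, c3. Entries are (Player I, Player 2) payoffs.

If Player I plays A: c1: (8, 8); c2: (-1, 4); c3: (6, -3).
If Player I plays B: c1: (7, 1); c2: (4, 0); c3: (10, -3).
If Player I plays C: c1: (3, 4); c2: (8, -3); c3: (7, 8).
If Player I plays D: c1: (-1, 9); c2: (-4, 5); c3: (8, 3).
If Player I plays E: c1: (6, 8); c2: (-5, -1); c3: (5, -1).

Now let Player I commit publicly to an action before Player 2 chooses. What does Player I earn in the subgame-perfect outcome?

Solve by backward induction (Player I leads).
- A → Player 2 plays c1 (best of 8, 4, -3); Player I gets 8.
- B → Player 2 plays c1 (best of 1, 0, -3); Player I gets 7.
- C → Player 2 plays c3 (best of 4, -3, 8); Player I gets 7.
- D → Player 2 plays c1 (best of 9, 5, 3); Player I gets -1.
- E → Player 2 plays c1 (best of 8, -1, -1); Player I gets 6.
Player I's induced payoffs are 8, 7, 7, -1, 6, so Player I commits to A. Subgame-perfect outcome: (A, c1) with payoffs (8, 8).

8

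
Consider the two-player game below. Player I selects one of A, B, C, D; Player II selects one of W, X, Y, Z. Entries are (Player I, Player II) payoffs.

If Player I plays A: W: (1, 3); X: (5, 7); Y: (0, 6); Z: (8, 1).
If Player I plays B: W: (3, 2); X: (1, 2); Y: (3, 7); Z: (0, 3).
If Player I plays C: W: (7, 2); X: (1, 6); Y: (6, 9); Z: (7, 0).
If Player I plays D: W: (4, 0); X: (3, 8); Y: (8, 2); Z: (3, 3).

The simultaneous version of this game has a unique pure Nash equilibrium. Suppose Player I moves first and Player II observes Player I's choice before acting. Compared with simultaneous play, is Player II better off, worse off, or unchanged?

Work backward from Player II's decision.
- A → Player II plays X (best of 3, 7, 6, 1); Player I gets 5.
- B → Player II plays Y (best of 2, 2, 7, 3); Player I gets 3.
- C → Player II plays Y (best of 2, 6, 9, 0); Player I gets 6.
- D → Player II plays X (best of 0, 8, 2, 3); Player I gets 3.
Player I's induced payoffs are 5, 3, 6, 3, so Player I commits to C. Subgame-perfect outcome: (C, Y) with payoffs (6, 9).
Now find the simultaneous Nash equilibrium.
Player I's best replies: W→C; X→A; Y→D; Z→A.
Player II's best replies: A→X; B→Y; C→Y; D→X.
Only (A, X) has each player best-responding; Nash payoffs (5, 7).
Player II earns 9 sequentially versus 7 at the Nash outcome: better off.

better off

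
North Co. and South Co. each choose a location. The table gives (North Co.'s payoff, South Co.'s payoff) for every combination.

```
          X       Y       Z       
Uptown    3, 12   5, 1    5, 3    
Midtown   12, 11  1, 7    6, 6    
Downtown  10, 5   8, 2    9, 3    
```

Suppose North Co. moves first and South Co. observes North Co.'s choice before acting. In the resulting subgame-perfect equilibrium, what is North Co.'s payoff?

Backward induction with North Co. moving first.
- Uptown: BR = X, leader payoff 3.
- Midtown: BR = X, leader payoff 12.
- Downtown: BR = X, leader payoff 10.
Maximizing over 3, 12, 10, North Co. chooses Midtown. Subgame-perfect outcome: (Midtown, X) with payoffs (12, 11).

12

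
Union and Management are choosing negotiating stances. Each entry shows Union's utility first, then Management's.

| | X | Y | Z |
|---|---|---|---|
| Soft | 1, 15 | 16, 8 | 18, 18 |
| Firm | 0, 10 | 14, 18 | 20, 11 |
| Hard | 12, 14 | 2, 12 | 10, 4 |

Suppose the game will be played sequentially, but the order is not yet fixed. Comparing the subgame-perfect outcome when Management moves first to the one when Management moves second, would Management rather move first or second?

second

If Union leads: Management's best replies are Soft→Z, Firm→Y, Hard→X; Union's induced payoffs 18, 14, 12; outcome (Soft, Z), payoffs (18, 18).
If Management leads: Union's best replies are X→Hard, Y→Soft, Z→Firm; Management's induced payoffs 14, 8, 11; outcome (Hard, X), payoffs (12, 14).
Management gets 14 moving first and 18 moving second, so Management prefers to move second.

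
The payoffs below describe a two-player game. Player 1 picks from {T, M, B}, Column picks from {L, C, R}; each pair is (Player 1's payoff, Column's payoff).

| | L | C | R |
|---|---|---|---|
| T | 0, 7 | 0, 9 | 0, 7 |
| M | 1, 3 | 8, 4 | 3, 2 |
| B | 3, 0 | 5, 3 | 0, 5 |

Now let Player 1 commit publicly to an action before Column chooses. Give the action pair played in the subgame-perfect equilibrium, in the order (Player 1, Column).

Solve by backward induction (Player 1 leads).
- T: Column compares 7, 9, 7 and picks C; Player 1 would get 0.
- M: Column compares 3, 4, 2 and picks C; Player 1 would get 8.
- B: Column compares 0, 3, 5 and picks R; Player 1 would get 0.
Player 1's induced payoffs are 0, 8, 0, so Player 1 commits to M. Subgame-perfect outcome: (M, C) with payoffs (8, 4).

(M, C)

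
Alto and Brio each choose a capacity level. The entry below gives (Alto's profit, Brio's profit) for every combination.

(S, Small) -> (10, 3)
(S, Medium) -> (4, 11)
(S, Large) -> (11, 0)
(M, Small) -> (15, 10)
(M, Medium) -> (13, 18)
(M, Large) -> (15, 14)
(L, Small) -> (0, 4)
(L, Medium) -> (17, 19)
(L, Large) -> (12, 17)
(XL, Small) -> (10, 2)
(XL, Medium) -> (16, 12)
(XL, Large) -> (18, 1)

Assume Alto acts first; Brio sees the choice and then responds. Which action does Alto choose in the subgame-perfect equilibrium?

L

Work backward from Brio's decision.
- S: BR = Medium, leader payoff 4.
- M: BR = Medium, leader payoff 13.
- L: BR = Medium, leader payoff 17.
- XL: BR = Medium, leader payoff 16.
Alto's induced payoffs are 4, 13, 17, 16, so Alto commits to L. Subgame-perfect outcome: (L, Medium) with payoffs (17, 19).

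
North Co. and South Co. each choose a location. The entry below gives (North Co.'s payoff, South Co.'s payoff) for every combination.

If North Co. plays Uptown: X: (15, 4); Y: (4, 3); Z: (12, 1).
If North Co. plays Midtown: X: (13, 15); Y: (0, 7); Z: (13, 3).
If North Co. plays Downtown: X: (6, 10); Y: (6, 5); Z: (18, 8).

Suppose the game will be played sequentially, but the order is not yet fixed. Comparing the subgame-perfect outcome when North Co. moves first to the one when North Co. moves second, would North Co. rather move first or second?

second

If North Co. leads: South Co.'s best replies are Uptown→X, Midtown→X, Downtown→X; North Co.'s induced payoffs 15, 13, 6; outcome (Uptown, X), payoffs (15, 4).
If South Co. leads: North Co.'s best replies are X→Uptown, Y→Downtown, Z→Downtown; South Co.'s induced payoffs 4, 5, 8; outcome (Downtown, Z), payoffs (18, 8).
North Co. gets 15 moving first and 18 moving second, so North Co. prefers to move second.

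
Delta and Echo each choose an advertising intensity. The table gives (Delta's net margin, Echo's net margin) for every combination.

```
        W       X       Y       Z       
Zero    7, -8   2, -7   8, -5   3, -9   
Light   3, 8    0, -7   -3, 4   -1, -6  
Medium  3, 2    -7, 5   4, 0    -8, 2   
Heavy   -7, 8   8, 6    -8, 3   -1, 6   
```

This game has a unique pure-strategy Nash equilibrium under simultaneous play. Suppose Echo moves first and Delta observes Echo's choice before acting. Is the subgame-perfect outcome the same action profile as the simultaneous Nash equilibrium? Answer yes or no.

Delta best-responds to each possible Echo move:
- W → Delta plays Zero (best of 7, 3, 3, -7); Echo gets -8.
- X → Delta plays Heavy (best of 2, 0, -7, 8); Echo gets 6.
- Y → Delta plays Zero (best of 8, -3, 4, -8); Echo gets -5.
- Z → Delta plays Zero (best of 3, -1, -8, -1); Echo gets -9.
Echo's induced payoffs are -8, 6, -5, -9, so Echo commits to X. Subgame-perfect outcome: (Heavy, X) with payoffs (8, 6).
For the simultaneous game, intersect best replies.
Delta's best replies: W→Zero; X→Heavy; Y→Zero; Z→Zero.
Echo's best replies: Zero→Y; Light→W; Medium→X; Heavy→W.
Only (Zero, Y) has each player best-responding; Nash payoffs (8, -5).
Sequential outcome (Heavy, X) differs from the Nash profile (Zero, Y).

no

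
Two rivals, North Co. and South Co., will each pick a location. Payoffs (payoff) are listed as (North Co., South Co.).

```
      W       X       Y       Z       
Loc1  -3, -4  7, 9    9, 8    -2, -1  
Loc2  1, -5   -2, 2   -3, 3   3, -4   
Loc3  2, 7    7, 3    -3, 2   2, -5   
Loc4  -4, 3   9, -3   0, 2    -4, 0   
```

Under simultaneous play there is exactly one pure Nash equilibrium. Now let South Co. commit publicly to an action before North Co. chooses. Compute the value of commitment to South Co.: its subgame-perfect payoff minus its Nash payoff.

Backward induction with South Co. moving first.
- W: BR = Loc3, leader payoff 7.
- X: BR = Loc4, leader payoff -3.
- Y: BR = Loc1, leader payoff 8.
- Z: BR = Loc2, leader payoff -4.
South Co.'s induced payoffs are 7, -3, 8, -4, so South Co. commits to Y. Subgame-perfect outcome: (Loc1, Y) with payoffs (9, 8).
Under simultaneous play:
North Co.'s best replies: W→Loc3; X→Loc4; Y→Loc1; Z→Loc2.
South Co.'s best replies: Loc1→X; Loc2→Y; Loc3→W; Loc4→W.
The unique mutual best reply is (Loc3, W), giving (2, 7).
South Co.'s commitment gain: 8 − 7 = 1.

1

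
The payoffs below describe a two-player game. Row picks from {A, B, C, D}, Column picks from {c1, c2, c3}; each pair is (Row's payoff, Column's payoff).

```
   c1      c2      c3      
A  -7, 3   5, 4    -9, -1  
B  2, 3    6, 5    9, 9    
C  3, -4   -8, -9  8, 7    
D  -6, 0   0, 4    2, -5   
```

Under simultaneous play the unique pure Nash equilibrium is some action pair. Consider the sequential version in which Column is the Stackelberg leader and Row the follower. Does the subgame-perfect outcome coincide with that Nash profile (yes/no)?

Solve by backward induction (Column leads).
- c1: Row compares -7, 2, 3, -6 and picks C; Column would get -4.
- c2: Row compares 5, 6, -8, 0 and picks B; Column would get 5.
- c3: Row compares -9, 9, 8, 2 and picks B; Column would get 9.
Column's induced payoffs are -4, 5, 9, so Column commits to c3. Subgame-perfect outcome: (B, c3) with payoffs (9, 9).
Under simultaneous play:
Row's best replies: c1→C; c2→B; c3→B.
Column's best replies: A→c2; B→c3; C→c3; D→c2.
The unique mutual best reply is (B, c3), giving (9, 9).
Sequential outcome (B, c3) coincides with the Nash profile (B, c3).

yes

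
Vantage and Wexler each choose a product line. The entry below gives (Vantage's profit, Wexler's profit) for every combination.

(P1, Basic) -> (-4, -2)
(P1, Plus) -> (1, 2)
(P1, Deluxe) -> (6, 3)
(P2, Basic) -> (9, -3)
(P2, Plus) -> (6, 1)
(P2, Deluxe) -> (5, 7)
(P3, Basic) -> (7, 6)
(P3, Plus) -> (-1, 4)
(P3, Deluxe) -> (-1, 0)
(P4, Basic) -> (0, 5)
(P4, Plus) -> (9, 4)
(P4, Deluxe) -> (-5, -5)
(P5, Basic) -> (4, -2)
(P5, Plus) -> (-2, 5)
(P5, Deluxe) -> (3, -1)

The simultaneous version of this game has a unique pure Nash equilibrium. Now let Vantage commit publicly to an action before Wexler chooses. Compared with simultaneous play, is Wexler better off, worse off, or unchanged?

better off

Solve by backward induction (Vantage leads).
- P1: BR = Deluxe, leader payoff 6.
- P2: BR = Deluxe, leader payoff 5.
- P3: BR = Basic, leader payoff 7.
- P4: BR = Basic, leader payoff 0.
- P5: BR = Plus, leader payoff -2.
Among 6, 5, 7, 0, -2, the best is 7 at P3. Subgame-perfect outcome: (P3, Basic) with payoffs (7, 6).
For the simultaneous game, intersect best replies.
Vantage's best replies: Basic→P2; Plus→P4; Deluxe→P1.
Wexler's best replies: P1→Deluxe; P2→Deluxe; P3→Basic; P4→Basic; P5→Plus.
Only (P1, Deluxe) has each player best-responding; Nash payoffs (6, 3).
Wexler earns 6 sequentially versus 3 at the Nash outcome: better off.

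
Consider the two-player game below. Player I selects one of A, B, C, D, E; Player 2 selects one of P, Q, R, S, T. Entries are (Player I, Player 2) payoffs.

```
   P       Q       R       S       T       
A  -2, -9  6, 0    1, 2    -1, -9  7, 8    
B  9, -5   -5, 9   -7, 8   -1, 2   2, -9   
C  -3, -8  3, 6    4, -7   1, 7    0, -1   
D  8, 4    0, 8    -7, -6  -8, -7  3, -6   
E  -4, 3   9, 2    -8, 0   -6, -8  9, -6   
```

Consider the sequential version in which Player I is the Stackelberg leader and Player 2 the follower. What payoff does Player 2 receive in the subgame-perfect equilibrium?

Work backward from Player 2's decision.
- A → Player 2 plays T (best of -9, 0, 2, -9, 8); Player I gets 7.
- B → Player 2 plays Q (best of -5, 9, 8, 2, -9); Player I gets -5.
- C → Player 2 plays S (best of -8, 6, -7, 7, -1); Player I gets 1.
- D → Player 2 plays Q (best of 4, 8, -6, -7, -6); Player I gets 0.
- E → Player 2 plays P (best of 3, 2, 0, -8, -6); Player I gets -4.
Player I's induced payoffs are 7, -5, 1, 0, -4, so Player I commits to A. Subgame-perfect outcome: (A, T) with payoffs (7, 8).

8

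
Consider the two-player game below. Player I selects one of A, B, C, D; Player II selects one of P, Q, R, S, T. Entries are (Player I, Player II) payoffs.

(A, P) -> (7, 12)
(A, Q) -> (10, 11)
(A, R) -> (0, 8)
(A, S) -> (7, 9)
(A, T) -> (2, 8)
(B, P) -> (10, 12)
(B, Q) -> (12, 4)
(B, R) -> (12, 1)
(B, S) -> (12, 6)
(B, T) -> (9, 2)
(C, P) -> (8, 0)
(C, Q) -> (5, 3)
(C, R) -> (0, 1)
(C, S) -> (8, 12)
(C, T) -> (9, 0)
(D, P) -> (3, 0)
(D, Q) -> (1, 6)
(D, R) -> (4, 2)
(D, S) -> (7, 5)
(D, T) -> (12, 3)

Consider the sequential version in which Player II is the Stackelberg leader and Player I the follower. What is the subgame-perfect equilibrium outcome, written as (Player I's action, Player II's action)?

(B, P)

Work backward from Player I's decision.
- P: Player I compares 7, 10, 8, 3 and picks B; Player II would get 12.
- Q: Player I compares 10, 12, 5, 1 and picks B; Player II would get 4.
- R: Player I compares 0, 12, 0, 4 and picks B; Player II would get 1.
- S: Player I compares 7, 12, 8, 7 and picks B; Player II would get 6.
- T: Player I compares 2, 9, 9, 12 and picks D; Player II would get 3.
Player II's induced payoffs are 12, 4, 1, 6, 3, so Player II commits to P. Subgame-perfect outcome: (B, P) with payoffs (10, 12).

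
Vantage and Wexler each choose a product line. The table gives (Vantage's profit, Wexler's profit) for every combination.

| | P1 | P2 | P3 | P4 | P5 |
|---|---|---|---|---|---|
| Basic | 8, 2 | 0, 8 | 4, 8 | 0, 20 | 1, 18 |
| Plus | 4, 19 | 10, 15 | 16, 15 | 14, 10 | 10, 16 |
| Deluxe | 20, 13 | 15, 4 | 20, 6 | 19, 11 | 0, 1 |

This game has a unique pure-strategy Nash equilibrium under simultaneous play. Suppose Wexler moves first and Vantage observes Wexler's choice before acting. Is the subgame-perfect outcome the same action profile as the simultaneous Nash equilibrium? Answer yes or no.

Work backward from Vantage's decision.
- P1: BR = Deluxe, leader payoff 13.
- P2: BR = Deluxe, leader payoff 4.
- P3: BR = Deluxe, leader payoff 6.
- P4: BR = Deluxe, leader payoff 11.
- P5: BR = Plus, leader payoff 16.
Wexler's induced payoffs are 13, 4, 6, 11, 16, so Wexler commits to P5. Subgame-perfect outcome: (Plus, P5) with payoffs (10, 16).
Under simultaneous play:
Vantage's best replies: P1→Deluxe; P2→Deluxe; P3→Deluxe; P4→Deluxe; P5→Plus.
Wexler's best replies: Basic→P4; Plus→P1; Deluxe→P1.
Only (Deluxe, P1) has each player best-responding; Nash payoffs (20, 13).
Sequential outcome (Plus, P5) differs from the Nash profile (Deluxe, P1).

no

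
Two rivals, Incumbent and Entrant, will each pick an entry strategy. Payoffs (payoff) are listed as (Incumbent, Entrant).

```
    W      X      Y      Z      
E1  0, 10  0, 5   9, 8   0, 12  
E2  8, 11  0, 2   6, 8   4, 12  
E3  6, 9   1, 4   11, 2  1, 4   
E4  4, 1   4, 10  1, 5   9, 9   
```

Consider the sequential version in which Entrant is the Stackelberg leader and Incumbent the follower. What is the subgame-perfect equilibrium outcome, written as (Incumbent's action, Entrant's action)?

Work backward from Incumbent's decision.
- W: BR = E2, leader payoff 11.
- X: BR = E4, leader payoff 10.
- Y: BR = E3, leader payoff 2.
- Z: BR = E4, leader payoff 9.
Maximizing over 11, 10, 2, 9, Entrant chooses W. Subgame-perfect outcome: (E2, W) with payoffs (8, 11).

(E2, W)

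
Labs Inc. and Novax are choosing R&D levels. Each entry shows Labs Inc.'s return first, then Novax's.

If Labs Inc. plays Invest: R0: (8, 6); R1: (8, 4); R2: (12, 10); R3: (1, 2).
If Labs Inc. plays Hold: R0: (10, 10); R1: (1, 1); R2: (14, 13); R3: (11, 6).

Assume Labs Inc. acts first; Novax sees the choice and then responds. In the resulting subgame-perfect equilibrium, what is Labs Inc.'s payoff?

Backward induction with Labs Inc. moving first.
- Invest: Novax compares 6, 4, 10, 2 and picks R2; Labs Inc. would get 12.
- Hold: Novax compares 10, 1, 13, 6 and picks R2; Labs Inc. would get 14.
Labs Inc.'s induced payoffs are 12, 14, so Labs Inc. commits to Hold. Subgame-perfect outcome: (Hold, R2) with payoffs (14, 13).

14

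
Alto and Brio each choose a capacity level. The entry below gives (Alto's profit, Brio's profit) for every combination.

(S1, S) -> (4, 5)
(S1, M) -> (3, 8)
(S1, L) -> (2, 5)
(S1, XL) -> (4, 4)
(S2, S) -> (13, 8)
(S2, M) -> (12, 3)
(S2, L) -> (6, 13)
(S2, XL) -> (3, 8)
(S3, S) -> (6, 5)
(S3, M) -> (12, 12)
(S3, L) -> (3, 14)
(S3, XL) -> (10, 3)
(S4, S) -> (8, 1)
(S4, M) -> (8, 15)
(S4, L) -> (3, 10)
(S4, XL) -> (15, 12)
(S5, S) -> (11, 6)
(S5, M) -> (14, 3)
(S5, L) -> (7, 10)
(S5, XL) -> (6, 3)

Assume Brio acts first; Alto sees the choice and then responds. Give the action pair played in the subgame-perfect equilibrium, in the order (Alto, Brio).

(S4, XL)

Alto best-responds to each possible Brio move:
- S: BR = S2, leader payoff 8.
- M: BR = S5, leader payoff 3.
- L: BR = S5, leader payoff 10.
- XL: BR = S4, leader payoff 12.
Among 8, 3, 10, 12, the best is 12 at XL. Subgame-perfect outcome: (S4, XL) with payoffs (15, 12).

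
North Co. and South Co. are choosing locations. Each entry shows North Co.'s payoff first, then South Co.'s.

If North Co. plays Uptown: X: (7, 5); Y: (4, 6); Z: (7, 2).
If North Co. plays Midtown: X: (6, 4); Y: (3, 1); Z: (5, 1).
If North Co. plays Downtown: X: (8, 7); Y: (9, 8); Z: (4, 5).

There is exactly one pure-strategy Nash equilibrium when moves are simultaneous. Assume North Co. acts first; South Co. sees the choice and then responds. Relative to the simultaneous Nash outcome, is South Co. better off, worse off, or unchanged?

South Co. best-responds to each possible North Co. move:
- Uptown: BR = Y, leader payoff 4.
- Midtown: BR = X, leader payoff 6.
- Downtown: BR = Y, leader payoff 9.
Among 4, 6, 9, the best is 9 at Downtown. Subgame-perfect outcome: (Downtown, Y) with payoffs (9, 8).
For the simultaneous game, intersect best replies.
North Co.'s best replies: X→Downtown; Y→Downtown; Z→Uptown.
South Co.'s best replies: Uptown→Y; Midtown→X; Downtown→Y.
Only (Downtown, Y) has each player best-responding; Nash payoffs (9, 8).
South Co. earns 8 sequentially versus 8 at the Nash outcome: unchanged.

unchanged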